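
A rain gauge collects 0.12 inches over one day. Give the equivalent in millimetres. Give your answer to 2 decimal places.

3.05 mm

1 in = 25.4 mm, so 0.12 × 25.4 = 3.05 mm.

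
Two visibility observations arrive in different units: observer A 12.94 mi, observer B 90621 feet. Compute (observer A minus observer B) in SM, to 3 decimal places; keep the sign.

-4.223 SM

observer B: 90621 ft = 17.16307 SM.
Difference: 12.94000 − 17.16307 = -4.223 SM.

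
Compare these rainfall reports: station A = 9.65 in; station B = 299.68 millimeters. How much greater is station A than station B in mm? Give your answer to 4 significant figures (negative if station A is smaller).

station A: 9.65 in = 245.1100 mm.
Difference: 245.1100 − 299.6800 = -54.57 mm.

-54.57 mm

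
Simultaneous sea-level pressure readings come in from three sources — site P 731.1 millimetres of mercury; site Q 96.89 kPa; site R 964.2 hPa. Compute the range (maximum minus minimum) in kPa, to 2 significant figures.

1.1 kPa

site P: 731.1 mmHg = 97.472 kPa.
site R: 964.2 hPa = 96.420 kPa.
Spread: 97.472 − 96.420 = 1.1 kPa.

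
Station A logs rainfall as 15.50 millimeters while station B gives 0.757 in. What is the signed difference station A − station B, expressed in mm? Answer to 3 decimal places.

-3.728 mm

station B: 0.757 in = 19.22780 mm.
Difference: 15.50000 − 19.22780 = -3.728 mm.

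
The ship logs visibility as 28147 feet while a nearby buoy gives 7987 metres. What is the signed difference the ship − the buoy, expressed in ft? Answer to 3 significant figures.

1940 ft

the buoy: 7987 m = 26204.07 ft.
Difference: 28147.00 − 26204.07 = 1940 ft.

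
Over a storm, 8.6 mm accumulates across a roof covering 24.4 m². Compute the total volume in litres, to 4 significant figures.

1 mm over 1 m² is 1 L, so volume = 8.6 × 24.4 = 209.84 L ≈ 209.8 L.

209.8 litres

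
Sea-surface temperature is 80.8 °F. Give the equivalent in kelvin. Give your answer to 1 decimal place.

First to °C: 27.11 °C.
Then to K: 300.3 K.

300.3 K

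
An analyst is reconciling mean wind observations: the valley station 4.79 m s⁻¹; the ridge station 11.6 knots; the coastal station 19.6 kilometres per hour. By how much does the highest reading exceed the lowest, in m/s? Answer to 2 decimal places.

the ridge station: 11.6 kt = 5.9676 m/s.
the coastal station: 19.6 km/h = 5.4444 m/s.
Spread: 5.9676 − 4.7900 = 1.18 m/s.

1.18 m/s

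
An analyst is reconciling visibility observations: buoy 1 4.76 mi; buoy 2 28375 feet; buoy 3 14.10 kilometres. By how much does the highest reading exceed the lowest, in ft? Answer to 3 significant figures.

21100 ft

buoy 1: 4.76 SM = 25132.80 ft.
buoy 3: 14.10 km = 46259.84 ft.
Spread: 46259.84 − 25132.80 = 21100 ft.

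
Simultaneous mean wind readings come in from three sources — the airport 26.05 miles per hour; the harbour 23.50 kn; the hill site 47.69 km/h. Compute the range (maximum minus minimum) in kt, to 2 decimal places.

3.11 kt

the airport: 26.05 mph = 22.6368 kt.
the hill site: 47.69 km/h = 25.7505 kt.
Spread: 25.7505 − 22.6368 = 3.11 kt.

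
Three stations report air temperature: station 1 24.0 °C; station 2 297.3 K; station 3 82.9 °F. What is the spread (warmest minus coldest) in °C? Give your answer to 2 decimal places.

4.28 °C

station 2: 297.3 K = 24.150 °C.
station 3: 82.9 °F = 28.278 °C.
Spread: 28.278 − 24.000 = 4.278 °C.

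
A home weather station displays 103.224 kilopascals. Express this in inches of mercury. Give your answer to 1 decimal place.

30.5 inHg

1 kPa = 0.2953 inHg, so 103.224 × 0.2953 = 30.5 inHg.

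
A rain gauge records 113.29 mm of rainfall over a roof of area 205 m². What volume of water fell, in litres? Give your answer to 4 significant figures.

23220 litres

1 mm over 1 m² is 1 L, so volume = 113.29 × 205 = 23224.45 L ≈ 23220 L.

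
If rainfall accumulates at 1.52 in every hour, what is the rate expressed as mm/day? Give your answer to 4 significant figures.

1.52 in/hour × 25.4 mm/in × 24 hour/day = 926.6 mm/day.

926.6 mm/day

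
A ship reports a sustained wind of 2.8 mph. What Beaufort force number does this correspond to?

2.8 mph = 1.3 m/s, which is Beaufort 1 (light air, 0.3–1.5 m/s).

Beaufort force 1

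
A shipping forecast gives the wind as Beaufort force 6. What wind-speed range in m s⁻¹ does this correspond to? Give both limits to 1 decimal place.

10.8 to 13.8 m/s

Beaufort 6 (strong breeze) spans 10.8–13.8 m/s.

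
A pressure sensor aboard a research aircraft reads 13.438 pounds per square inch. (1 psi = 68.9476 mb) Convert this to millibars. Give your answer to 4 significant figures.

926.5 mb

1 psi = 68.9476 mb, so 13.438 × 68.9476 = 926.5 mb.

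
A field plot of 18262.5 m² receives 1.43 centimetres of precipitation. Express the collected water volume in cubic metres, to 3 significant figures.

261 cubic metres

Depth: 1.43 cm × 10 = 14.3 mm.
1 mm over 1 m² is 1 L, so volume = 14.3 × 18262.5 = 261153.75 L = 261 m³.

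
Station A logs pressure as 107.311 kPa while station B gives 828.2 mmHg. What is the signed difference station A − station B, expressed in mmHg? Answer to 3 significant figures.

station A: 107.311 kPa = 804.899 mmHg.
Difference: 804.899 − 828.200 = -23.3 mmHg.

-23.3 mmHg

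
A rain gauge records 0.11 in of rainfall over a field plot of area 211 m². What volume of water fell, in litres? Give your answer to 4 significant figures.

Depth: 0.11 in × 25.4 = 2.794 mm.
1 mm over 1 m² is 1 L, so volume = 2.794 × 211 = 589.534 L ≈ 589.5 L.

589.5 litres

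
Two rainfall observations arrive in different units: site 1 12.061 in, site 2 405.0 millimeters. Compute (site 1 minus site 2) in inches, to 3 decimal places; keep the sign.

-3.884 in

site 2: 405.0 mm = 15.94488 in.
Difference: 12.06100 − 15.94488 = -3.884 in.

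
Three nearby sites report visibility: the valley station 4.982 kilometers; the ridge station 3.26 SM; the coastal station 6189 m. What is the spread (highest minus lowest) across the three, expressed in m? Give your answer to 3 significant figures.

the valley station: 4.982 km = 4982.00 m.
the ridge station: 3.26 SM = 5246.46 m.
Spread: 6189.00 − 4982.00 = 1210 m.

1210 m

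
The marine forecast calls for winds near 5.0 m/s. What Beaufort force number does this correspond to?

Beaufort force 3

5.0 m/s lies in the Beaufort 3 band (gentle breeze, 3.4–5.4 m/s).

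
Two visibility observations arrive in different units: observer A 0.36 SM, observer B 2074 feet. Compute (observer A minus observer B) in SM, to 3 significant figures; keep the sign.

-0.0328 SM

observer B: 2074 ft = 0.392803 SM.
Difference: 0.360000 − 0.392803 = -0.0328 SM.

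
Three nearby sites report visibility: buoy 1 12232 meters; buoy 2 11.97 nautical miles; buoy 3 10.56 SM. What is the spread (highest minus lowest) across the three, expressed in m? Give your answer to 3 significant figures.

9940 m

buoy 2: 11.97 nmi = 22168.44 m.
buoy 3: 10.56 SM = 16994.67 m.
Spread: 22168.44 − 12232.00 = 9940 m.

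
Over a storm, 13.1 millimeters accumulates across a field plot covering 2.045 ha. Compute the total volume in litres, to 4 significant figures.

267900 litres

Area: 2.045 ha = 20450 m².
1 mm over 1 m² is 1 L, so volume = 13.1 × 20450 = 267895 L ≈ 267900 L.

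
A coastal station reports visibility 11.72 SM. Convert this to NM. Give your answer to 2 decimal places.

10.18 nmi

1 SM = 0.868976 nmi, so 11.72 × 0.868976 = 10.18 nmi.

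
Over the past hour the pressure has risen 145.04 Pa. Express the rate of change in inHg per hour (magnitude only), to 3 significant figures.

145.04 Pa / 1 h × 0.0002953 inHg/Pa = 0.0428 inHg/h.

0.0428 inHg per hour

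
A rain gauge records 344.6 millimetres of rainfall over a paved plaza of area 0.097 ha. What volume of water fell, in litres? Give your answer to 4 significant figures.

Area: 0.097 ha = 970 m².
1 mm over 1 m² is 1 L, so volume = 344.6 × 970 = 334262 L ≈ 334300 L.

334300 litres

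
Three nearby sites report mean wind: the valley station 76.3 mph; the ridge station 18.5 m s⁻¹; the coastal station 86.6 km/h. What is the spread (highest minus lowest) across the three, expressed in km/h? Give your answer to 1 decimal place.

56.2 km/h

the valley station: 76.3 mph = 122.793 km/h.
the ridge station: 18.5 m/s = 66.600 km/h.
Spread: 122.793 − 66.600 = 56.2 km/h.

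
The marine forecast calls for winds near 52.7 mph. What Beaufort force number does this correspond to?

Beaufort force 9

52.7 mph = 23.6 m/s, which is Beaufort 9 (strong gale, 20.8–24.4 m/s).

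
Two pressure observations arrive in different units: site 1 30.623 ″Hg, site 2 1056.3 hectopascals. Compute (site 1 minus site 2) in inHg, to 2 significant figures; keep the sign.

-0.57 inHg

site 2: 1056.3 hPa = 31.1925 inHg.
Difference: 30.6230 − 31.1925 = -0.57 inHg.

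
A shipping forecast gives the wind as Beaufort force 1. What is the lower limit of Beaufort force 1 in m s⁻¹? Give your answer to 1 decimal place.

0.3 m/s

Beaufort 1 (light air) spans 0.3–1.5 m/s.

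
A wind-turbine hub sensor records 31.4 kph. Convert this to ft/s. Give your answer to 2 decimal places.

1 km/h = 0.911344 ft/s, so 31.4 × 0.911344 = 28.62 ft/s.

28.62 ft/s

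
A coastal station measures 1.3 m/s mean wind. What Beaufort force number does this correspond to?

1.3 m/s lies in the Beaufort 1 band (light air, 0.3–1.5 m/s).

Beaufort force 1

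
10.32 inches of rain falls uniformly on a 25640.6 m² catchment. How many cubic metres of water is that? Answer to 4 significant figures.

Depth: 10.32 in × 25.4 = 262.128 mm.
1 mm over 1 m² is 1 L, so volume = 262.128 × 25640.6 = 6721119.2 L = 6721 m³.

6721 cubic metres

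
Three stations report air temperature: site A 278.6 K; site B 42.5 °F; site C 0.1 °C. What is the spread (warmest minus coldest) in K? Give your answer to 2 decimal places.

5.73 K

site A: 278.6 K = 5.450 °C.
site B: 42.5 °F = 5.833 °C.
Spread: 5.833 − 0.100 = 5.733 °C.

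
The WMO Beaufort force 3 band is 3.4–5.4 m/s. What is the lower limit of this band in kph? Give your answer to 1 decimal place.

12.2 km/h

3.4–5.4 m/s × 3.6 = 12.2–19.4 km/h.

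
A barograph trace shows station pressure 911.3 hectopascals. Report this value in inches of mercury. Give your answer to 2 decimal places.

26.91 inHg

1 hPa = 0.02953 inHg, so 911.3 × 0.02953 = 26.91 inHg.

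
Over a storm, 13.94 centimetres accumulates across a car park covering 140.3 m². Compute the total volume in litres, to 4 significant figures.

19560 litres

Depth: 13.94 cm × 10 = 139.4 mm.
1 mm over 1 m² is 1 L, so volume = 139.4 × 140.3 = 19557.82 L ≈ 19560 L.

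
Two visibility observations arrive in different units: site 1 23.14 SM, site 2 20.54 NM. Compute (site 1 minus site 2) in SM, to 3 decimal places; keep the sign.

site 2: 20.54 nmi = 23.63701 SM.
Difference: 23.14000 − 23.63701 = -0.497 SM.

-0.497 SM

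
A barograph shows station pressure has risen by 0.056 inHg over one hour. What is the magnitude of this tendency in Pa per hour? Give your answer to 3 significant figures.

0.056 inHg / 1 h × 3386.39 Pa/inHg = 190 Pa/h.

190 Pa per hour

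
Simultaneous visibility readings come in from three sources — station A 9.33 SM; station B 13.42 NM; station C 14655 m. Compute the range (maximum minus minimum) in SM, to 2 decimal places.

station B: 13.42 nmi = 15.4435 SM.
station C: 14655 m = 9.1062 SM.
Spread: 15.4435 − 9.1062 = 6.34 SM.

6.34 SM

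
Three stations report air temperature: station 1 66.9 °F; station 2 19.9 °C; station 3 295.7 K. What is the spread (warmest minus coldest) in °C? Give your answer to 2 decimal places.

station 1: 66.9 °F = 19.389 °C.
station 3: 295.7 K = 22.550 °C.
Spread: 22.550 − 19.389 = 3.161 °C.

3.16 °C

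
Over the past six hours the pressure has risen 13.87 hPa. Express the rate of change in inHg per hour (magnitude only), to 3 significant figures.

0.0683 inHg per hour

13.87 hPa / 6 h × 0.02953 inHg/hPa = 0.0683 inHg/h.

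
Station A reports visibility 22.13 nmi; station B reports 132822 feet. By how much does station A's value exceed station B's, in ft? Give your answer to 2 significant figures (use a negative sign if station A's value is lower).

1600 ft

station A: 22.13 nmi = 134464.44 ft.
Difference: 134464.44 − 132822.00 = 1600 ft.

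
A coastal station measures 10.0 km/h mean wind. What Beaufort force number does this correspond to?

10.0 km/h = 2.8 m/s, which is Beaufort 2 (light breeze, 1.6–3.3 m/s).

Beaufort force 2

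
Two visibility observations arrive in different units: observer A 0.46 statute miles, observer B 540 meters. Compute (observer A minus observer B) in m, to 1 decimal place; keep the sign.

200.3 m

observer A: 0.46 SM = 740.298 m.
Difference: 740.298 − 540.000 = 200.3 m.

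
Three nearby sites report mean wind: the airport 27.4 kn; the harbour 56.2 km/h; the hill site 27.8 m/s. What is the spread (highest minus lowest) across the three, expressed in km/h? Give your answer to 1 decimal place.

49.3 km/h

the airport: 27.4 kt = 50.745 km/h.
the hill site: 27.8 m/s = 100.080 km/h.
Spread: 100.080 − 50.745 = 49.3 km/h.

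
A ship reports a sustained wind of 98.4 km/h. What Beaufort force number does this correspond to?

98.4 km/h = 27.3 m/s, which is Beaufort 10 (storm, 24.5–28.4 m/s).

Beaufort force 10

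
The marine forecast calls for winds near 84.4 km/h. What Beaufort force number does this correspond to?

84.4 km/h = 23.4 m/s, which is Beaufort 9 (strong gale, 20.8–24.4 m/s).

Beaufort force 9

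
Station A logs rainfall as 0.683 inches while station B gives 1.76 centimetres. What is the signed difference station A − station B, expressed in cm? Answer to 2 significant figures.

station A: 0.683 in = 1.73482 cm.
Difference: 1.73482 − 1.76000 = -0.025 cm.

-0.025 cm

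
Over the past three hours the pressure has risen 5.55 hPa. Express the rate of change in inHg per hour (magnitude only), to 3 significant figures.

5.55 hPa / 3 h × 0.02953 inHg/hPa = 0.0546 inHg/h.

0.0546 inHg per hour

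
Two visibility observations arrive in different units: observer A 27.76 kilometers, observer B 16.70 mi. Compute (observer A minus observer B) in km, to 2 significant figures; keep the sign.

0.88 km

observer B: 16.70 SM = 26.8760 km.
Difference: 27.7600 − 26.8760 = 0.88 km.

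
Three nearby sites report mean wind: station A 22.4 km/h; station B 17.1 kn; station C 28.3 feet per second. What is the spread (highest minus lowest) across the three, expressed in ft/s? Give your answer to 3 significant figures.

8.45 ft/s

station A: 22.4 km/h = 20.4141 ft/s.
station B: 17.1 kt = 28.8615 ft/s.
Spread: 28.8615 − 20.4141 = 8.45 ft/s.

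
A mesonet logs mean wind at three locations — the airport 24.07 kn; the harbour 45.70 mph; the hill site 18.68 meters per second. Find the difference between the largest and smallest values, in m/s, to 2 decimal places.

the airport: 24.07 kt = 12.3827 m/s.
the harbour: 45.70 mph = 20.4297 m/s.
Spread: 20.4297 − 12.3827 = 8.05 m/s.

8.05 m/s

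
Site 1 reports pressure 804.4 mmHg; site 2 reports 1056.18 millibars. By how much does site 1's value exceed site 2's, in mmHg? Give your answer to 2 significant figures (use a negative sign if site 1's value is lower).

site 2: 1056.18 mb = 792.20 mmHg.
Difference: 804.40 − 792.20 = 12 mmHg.

12 mmHg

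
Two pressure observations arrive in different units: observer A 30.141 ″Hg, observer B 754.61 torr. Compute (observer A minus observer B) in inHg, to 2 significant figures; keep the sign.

observer B: 754.61 mmHg = 29.7091 inHg.
Difference: 30.1410 − 29.7091 = 0.43 inHg.

0.43 inHg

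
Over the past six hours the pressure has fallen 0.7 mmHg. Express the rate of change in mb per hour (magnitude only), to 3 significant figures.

0.7 mmHg / 6 h × 1.33322 mb/mmHg = 0.156 mb/h.

0.156 mb per hour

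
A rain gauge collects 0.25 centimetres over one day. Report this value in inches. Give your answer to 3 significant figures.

1 cm = 0.393701 in, so 0.25 × 0.393701 = 0.0984 in.

0.0984 in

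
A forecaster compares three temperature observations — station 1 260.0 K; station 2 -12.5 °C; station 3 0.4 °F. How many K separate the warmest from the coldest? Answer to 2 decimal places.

station 1: 260.0 K = -13.150 °C.
station 3: 0.4 °F = -17.556 °C.
Spread: (-12.500) − (-17.556) = 5.056 °C.

5.06 K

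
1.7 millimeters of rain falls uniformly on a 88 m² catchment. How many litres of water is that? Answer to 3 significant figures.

1 mm over 1 m² is 1 L, so volume = 1.7 × 88 = 149.6 L ≈ 150 L.

150 litres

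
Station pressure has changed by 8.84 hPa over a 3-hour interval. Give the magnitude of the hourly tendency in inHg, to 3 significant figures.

0.0870 inHg per hour

8.84 hPa / 3 h × 0.02953 inHg/hPa = 0.0870 inHg/h.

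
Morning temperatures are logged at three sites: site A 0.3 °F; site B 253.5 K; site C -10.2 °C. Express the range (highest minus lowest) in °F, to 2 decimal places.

17.01 °F

site A: 0.3 °F = -17.611 °C.
site B: 253.5 K = -19.650 °C.
Spread: (-10.200) − (-19.650) = 9.450 °C = 17.01 °F.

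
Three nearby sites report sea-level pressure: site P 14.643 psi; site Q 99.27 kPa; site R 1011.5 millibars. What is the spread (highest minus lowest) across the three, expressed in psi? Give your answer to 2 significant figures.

0.27 psi

site Q: 99.27 kPa = 14.3979 psi.
site R: 1011.5 mb = 14.6706 psi.
Spread: 14.6706 − 14.3979 = 0.27 psi.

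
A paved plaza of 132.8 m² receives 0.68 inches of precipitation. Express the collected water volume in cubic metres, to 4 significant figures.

2.294 cubic metres

Depth: 0.68 in × 25.4 = 17.272 mm.
1 mm over 1 m² is 1 L, so volume = 17.272 × 132.8 = 2293.7216 L = 2.294 m³.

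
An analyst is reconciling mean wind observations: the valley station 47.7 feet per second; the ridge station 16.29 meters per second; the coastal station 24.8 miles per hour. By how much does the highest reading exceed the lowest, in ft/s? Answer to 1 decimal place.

the ridge station: 16.29 m/s = 53.445 ft/s.
the coastal station: 24.8 mph = 36.373 ft/s.
Spread: 53.445 − 36.373 = 17.1 ft/s.

17.1 ft/s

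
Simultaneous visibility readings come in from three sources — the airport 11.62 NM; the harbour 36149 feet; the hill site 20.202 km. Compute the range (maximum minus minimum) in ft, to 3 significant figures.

34500 ft

the airport: 11.62 nmi = 70604.46 ft.
the hill site: 20.202 km = 66279.53 ft.
Spread: 70604.46 − 36149.00 = 34500 ft.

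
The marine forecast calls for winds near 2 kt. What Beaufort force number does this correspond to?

2 kt lies in the Beaufort 1 band (light air, 1–3 kt).

Beaufort force 1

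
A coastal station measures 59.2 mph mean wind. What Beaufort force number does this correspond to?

Beaufort force 10

59.2 mph = 26.5 m/s, which is Beaufort 10 (storm, 24.5–28.4 m/s).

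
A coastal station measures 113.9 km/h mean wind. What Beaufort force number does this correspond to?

Beaufort force 11

113.9 km/h = 31.6 m/s, which is Beaufort 11 (violent storm, 28.5–32.6 m/s).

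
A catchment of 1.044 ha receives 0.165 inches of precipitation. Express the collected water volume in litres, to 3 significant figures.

Depth: 0.165 in × 25.4 = 4.191 mm.
Area: 1.044 ha = 10440 m².
1 mm over 1 m² is 1 L, so volume = 4.191 × 10440 = 43754.04 L ≈ 43800 L.

43800 litres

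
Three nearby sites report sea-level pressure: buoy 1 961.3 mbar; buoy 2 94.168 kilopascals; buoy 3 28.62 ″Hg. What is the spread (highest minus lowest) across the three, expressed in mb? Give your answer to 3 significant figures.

27.5 mb

buoy 2: 94.168 kPa = 941.680 mb.
buoy 3: 28.62 inHg = 969.185 mb.
Spread: 969.185 − 941.680 = 27.5 mb.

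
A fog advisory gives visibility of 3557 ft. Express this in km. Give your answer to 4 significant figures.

1.084 km

1 ft = 0.0003048 km, so 3557 × 0.0003048 = 1.084 km.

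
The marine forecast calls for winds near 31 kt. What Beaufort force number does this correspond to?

31 kt lies in the Beaufort 7 band (near gale, 28–33 kt).

Beaufort force 7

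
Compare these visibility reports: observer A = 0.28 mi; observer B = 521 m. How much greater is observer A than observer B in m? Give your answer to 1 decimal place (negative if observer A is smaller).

observer A: 0.28 SM = 450.616 m.
Difference: 450.616 − 521.000 = -70.4 m.

-70.4 m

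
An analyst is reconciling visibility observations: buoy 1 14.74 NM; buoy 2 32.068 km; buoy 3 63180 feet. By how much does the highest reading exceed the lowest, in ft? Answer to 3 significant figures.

buoy 1: 14.74 nmi = 89561.94 ft.
buoy 2: 32.068 km = 105209.97 ft.
Spread: 105209.97 − 63180.00 = 42000 ft.

42000 ft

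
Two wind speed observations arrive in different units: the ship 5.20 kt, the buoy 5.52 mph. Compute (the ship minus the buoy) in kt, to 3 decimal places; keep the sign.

0.403 kt

the buoy: 5.52 mph = 4.79675 kt.
Difference: 5.20000 − 4.79675 = 0.403 kt.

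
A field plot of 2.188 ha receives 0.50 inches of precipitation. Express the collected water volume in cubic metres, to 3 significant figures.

Depth: 0.50 in × 25.4 = 12.7 mm.
Area: 2.188 ha = 21880 m².
1 mm over 1 m² is 1 L, so volume = 12.7 × 21880 = 277876 L = 278 m³.

278 cubic metres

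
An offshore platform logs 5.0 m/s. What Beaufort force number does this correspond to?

Beaufort force 3

5.0 m/s lies in the Beaufort 3 band (gentle breeze, 3.4–5.4 m/s).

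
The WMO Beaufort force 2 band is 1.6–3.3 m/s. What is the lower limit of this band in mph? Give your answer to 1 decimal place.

3.6 mph

1.6–3.3 m/s × 2.237 = 3.6–7.4 mph.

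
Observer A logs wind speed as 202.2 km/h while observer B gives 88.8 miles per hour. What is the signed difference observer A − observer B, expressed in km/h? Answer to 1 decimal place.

59.3 km/h

observer B: 88.8 mph = 142.910 km/h.
Difference: 202.200 − 142.910 = 59.3 km/h.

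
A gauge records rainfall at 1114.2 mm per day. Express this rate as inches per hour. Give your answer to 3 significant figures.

1114.2 mm/day × 0.0393701 in/mm × 0.0416667 day/hour = 1.83 in/hour.

1.83 in/hour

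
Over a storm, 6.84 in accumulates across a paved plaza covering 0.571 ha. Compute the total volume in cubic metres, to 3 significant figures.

Depth: 6.84 in × 25.4 = 173.736 mm.
Area: 0.571 ha = 5710 m².
1 mm over 1 m² is 1 L, so volume = 173.736 × 5710 = 992032.56 L = 992 m³.

992 cubic metres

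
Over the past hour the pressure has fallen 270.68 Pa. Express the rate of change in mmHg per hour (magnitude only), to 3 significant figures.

2.03 mmHg per hour

270.68 Pa / 1 h × 0.00750062 mmHg/Pa = 2.03 mmHg/h.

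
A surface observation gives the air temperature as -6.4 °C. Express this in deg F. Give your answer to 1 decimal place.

20.5 °F

°F = °C × 9/5 + 32 = -6.4 × 1.8 + 32 = 20.5 °F.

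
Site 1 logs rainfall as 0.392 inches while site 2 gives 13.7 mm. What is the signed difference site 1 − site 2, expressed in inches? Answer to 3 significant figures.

-0.147 in

site 2: 13.7 mm = 0.53937 in.
Difference: 0.39200 − 0.53937 = -0.147 in.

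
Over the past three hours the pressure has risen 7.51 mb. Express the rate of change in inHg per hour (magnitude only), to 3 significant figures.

7.51 mb / 3 h × 0.02953 inHg/mb = 0.0739 inHg/h.

0.0739 inHg per hour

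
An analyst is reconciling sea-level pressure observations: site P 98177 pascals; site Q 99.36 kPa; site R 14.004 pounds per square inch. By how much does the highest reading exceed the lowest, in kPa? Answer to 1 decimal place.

2.8 kPa

site P: 98177 Pa = 98.177 kPa.
site R: 14.004 psi = 96.554 kPa.
Spread: 99.360 − 96.554 = 2.8 kPa.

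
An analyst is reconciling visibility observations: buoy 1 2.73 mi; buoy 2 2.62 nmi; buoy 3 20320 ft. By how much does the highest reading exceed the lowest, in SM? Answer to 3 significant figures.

buoy 2: 2.62 nmi = 3.0150 SM.
buoy 3: 20320 ft = 3.8485 SM.
Spread: 3.8485 − 2.7300 = 1.12 SM.

1.12 SM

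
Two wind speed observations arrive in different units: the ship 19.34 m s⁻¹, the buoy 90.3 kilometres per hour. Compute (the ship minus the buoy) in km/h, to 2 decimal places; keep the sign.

-20.68 km/h

the ship: 19.34 m/s = 69.6240 km/h.
Difference: 69.6240 − 90.3000 = -20.68 km/h.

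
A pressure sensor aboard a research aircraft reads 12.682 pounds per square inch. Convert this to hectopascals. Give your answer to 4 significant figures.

1 psi = 68.9476 hPa, so 12.682 × 68.9476 = 874.4 hPa.

874.4 hPa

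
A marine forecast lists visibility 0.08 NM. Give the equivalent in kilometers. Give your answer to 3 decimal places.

0.148 km

1 nmi = 1.852 km, so 0.08 × 1.852 = 0.148 km.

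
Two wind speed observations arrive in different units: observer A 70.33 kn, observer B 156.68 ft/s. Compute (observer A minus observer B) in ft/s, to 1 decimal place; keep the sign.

-38.0 ft/s

observer A: 70.33 kt = 118.704 ft/s.
Difference: 118.704 − 156.680 = -38.0 ft/s.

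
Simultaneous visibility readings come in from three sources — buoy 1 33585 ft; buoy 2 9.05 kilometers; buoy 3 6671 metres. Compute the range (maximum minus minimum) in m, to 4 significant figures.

3566 m

buoy 1: 33585 ft = 10236.71 m.
buoy 2: 9.05 km = 9050.00 m.
Spread: 10236.71 − 6671.00 = 3566 m.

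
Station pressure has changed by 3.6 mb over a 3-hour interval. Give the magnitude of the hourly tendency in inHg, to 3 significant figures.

3.6 mb / 3 h × 0.02953 inHg/mb = 0.0354 inHg/h.

0.0354 inHg per hour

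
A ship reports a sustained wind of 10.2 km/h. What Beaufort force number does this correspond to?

10.2 km/h = 2.8 m/s, which is Beaufort 2 (light breeze, 1.6–3.3 m/s).

Beaufort force 2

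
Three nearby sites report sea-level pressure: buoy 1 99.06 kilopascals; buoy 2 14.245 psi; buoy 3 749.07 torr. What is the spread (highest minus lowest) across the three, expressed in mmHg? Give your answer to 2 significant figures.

12 mmHg

buoy 1: 99.06 kPa = 743.01 mmHg.
buoy 2: 14.245 psi = 736.68 mmHg.
Spread: 749.07 − 736.68 = 12 mmHg.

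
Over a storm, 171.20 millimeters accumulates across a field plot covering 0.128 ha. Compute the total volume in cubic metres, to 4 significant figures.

219.1 cubic metres

Area: 0.128 ha = 1280 m².
1 mm over 1 m² is 1 L, so volume = 171.2 × 1280 = 219136 L = 219.1 m³.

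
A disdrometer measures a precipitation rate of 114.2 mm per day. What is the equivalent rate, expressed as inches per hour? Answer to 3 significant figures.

114.2 mm/day × 0.0393701 in/mm × 0.0416667 day/hour = 0.187 in/hour.

0.187 in/hour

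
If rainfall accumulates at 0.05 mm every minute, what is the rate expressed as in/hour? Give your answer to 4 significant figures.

0.05 mm/minute × 0.0393701 in/mm × 60 minute/hour = 0.1181 in/hour.

0.1181 in/hour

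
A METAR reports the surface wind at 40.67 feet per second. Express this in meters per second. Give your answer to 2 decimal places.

12.40 m/s

1 ft/s = 0.3048 m/s, so 40.67 × 0.3048 = 12.40 m/s.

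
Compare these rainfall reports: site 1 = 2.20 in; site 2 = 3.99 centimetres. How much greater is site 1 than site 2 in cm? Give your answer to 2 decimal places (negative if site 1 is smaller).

1.60 cm

site 1: 2.20 in = 5.5880 cm.
Difference: 5.5880 − 3.9900 = 1.60 cm.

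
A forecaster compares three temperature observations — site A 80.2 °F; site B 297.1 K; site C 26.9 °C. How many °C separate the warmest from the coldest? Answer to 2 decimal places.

site A: 80.2 °F = 26.778 °C.
site B: 297.1 K = 23.950 °C.
Spread: 26.900 − 23.950 = 2.950 °C.

2.95 °C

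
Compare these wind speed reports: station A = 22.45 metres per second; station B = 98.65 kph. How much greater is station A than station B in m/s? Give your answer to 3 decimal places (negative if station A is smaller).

-4.953 m/s

station B: 98.65 km/h = 27.40278 m/s.
Difference: 22.45000 − 27.40278 = -4.953 m/s.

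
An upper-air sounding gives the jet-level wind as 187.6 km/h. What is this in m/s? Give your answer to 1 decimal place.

1 km/h = 0.277778 m/s, so 187.6 × 0.277778 = 52.1 m/s.

52.1 m/s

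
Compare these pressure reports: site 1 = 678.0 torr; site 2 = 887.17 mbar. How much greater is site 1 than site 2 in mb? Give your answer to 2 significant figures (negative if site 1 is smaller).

site 1: 678.0 mmHg = 903.93 mb.
Difference: 903.93 − 887.17 = 17 mb.

17 mb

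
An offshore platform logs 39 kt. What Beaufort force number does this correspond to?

39 kt lies in the Beaufort 8 band (gale, 34–40 kt).

Beaufort force 8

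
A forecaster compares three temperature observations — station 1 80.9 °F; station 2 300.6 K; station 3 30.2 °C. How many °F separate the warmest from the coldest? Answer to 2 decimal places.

5.46 °F

station 1: 80.9 °F = 27.167 °C.
station 2: 300.6 K = 27.450 °C.
Spread: 30.200 − 27.167 = 3.033 °C = 5.46 °F.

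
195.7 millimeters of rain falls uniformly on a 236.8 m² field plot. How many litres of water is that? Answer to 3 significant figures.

1 mm over 1 m² is 1 L, so volume = 195.7 × 236.8 = 46341.76 L ≈ 46300 L.

46300 litres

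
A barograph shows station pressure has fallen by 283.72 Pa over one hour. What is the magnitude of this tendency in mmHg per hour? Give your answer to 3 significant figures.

283.72 Pa / 1 h × 0.00750062 mmHg/Pa = 2.13 mmHg/h.

2.13 mmHg per hour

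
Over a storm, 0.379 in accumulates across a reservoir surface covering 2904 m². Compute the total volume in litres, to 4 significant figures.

27960 litres

Depth: 0.379 in × 25.4 = 9.6266 mm.
1 mm over 1 m² is 1 L, so volume = 9.6266 × 2904 = 27955.646 L ≈ 27960 L.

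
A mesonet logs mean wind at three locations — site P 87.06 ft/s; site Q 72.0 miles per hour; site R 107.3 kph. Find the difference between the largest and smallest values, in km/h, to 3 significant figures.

20.3 km/h

site P: 87.06 ft/s = 95.529 km/h.
site Q: 72.0 mph = 115.873 km/h.
Spread: 115.873 − 95.529 = 20.3 km/h.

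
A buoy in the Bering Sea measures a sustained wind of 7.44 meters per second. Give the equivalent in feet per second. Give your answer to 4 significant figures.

24.41 ft/s

1 m/s = 3.28084 ft/s, so 7.44 × 3.28084 = 24.41 ft/s.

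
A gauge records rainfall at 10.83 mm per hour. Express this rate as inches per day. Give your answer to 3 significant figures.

10.83 mm/hour × 0.0393701 in/mm × 24 hour/day = 10.2 in/day.

10.2 in/day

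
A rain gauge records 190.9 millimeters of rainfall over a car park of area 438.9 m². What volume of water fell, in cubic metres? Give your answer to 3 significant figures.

1 mm over 1 m² is 1 L, so volume = 190.9 × 438.9 = 83786.01 L = 83.8 m³.

83.8 cubic metres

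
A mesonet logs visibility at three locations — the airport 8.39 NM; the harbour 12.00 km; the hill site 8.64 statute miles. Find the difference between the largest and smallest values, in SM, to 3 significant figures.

2.20 SM

the airport: 8.39 nmi = 9.6550 SM.
the harbour: 12.00 km = 7.4565 SM.
Spread: 9.6550 − 7.4565 = 2.20 SM.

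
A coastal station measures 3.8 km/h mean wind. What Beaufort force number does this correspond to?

3.8 km/h = 1.1 m/s, which is Beaufort 1 (light air, 0.3–1.5 m/s).

Beaufort force 1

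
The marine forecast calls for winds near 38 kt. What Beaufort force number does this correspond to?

Beaufort force 8

38 kt lies in the Beaufort 8 band (gale, 34–40 kt).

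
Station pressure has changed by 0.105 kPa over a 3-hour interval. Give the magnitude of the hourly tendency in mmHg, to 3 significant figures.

0.105 kPa / 3 h × 7.50062 mmHg/kPa = 0.263 mmHg/h.

0.263 mmHg per hour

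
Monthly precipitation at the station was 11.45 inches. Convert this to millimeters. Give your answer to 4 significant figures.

290.8 mm

1 in = 25.4 mm, so 11.45 × 25.4 = 290.8 mm.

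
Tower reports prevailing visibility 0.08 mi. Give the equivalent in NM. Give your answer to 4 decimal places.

0.0695 nmi

1 SM = 0.868976 nmi, so 0.08 × 0.868976 = 0.0695 nmi.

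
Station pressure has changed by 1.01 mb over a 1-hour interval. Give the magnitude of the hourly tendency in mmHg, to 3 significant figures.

0.758 mmHg per hour

1.01 mb / 1 h × 0.750062 mmHg/mb = 0.758 mmHg/h.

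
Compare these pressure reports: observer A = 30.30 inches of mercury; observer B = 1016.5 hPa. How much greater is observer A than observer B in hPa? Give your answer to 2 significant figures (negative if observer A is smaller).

observer A: 30.30 inHg = 1026.076 hPa.
Difference: 1026.076 − 1016.500 = 9.6 hPa.

9.6 hPa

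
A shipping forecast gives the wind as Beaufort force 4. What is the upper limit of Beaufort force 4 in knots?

Beaufort 4 (moderate breeze) spans 11–16 knots.

16 kt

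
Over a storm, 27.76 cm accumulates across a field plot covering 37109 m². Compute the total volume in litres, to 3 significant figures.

Depth: 27.76 cm × 10 = 277.6 mm.
1 mm over 1 m² is 1 L, so volume = 277.6 × 37109 = 10301458 L ≈ 10300000 L.

10300000 litres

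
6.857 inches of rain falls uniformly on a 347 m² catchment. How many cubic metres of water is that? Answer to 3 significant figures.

60.4 cubic metres

Depth: 6.857 in × 25.4 = 174.1678 mm.
1 mm over 1 m² is 1 L, so volume = 174.1678 × 347 = 60436.227 L = 60.4 m³.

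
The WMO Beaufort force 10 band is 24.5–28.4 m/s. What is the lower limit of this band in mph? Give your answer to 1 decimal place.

24.5–28.4 m/s × 2.237 = 54.8–63.5 mph.

54.8 mph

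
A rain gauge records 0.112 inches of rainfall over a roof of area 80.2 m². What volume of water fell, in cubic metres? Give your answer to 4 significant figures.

0.2282 cubic metres

Depth: 0.112 in × 25.4 = 2.8448 mm.
1 mm over 1 m² is 1 L, so volume = 2.8448 × 80.2 = 228.15296 L = 0.2282 m³.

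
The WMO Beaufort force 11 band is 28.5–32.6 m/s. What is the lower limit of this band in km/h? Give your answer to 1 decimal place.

102.6 km/h

28.5–32.6 m/s × 3.6 = 102.6–117.4 km/h.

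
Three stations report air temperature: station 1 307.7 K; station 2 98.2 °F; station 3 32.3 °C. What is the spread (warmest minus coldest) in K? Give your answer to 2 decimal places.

4.48 K

station 1: 307.7 K = 34.550 °C.
station 2: 98.2 °F = 36.778 °C.
Spread: 36.778 − 32.300 = 4.478 °C.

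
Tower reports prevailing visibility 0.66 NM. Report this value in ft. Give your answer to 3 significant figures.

1 nmi = 6076.12 ft, so 0.66 × 6076.12 = 4010 ft.

4010 ft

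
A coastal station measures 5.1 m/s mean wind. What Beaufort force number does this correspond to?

Beaufort force 3

5.1 m/s lies in the Beaufort 3 band (gentle breeze, 3.4–5.4 m/s).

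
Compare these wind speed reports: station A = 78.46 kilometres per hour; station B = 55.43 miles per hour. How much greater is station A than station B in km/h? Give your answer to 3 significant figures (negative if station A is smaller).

station B: 55.43 mph = 89.206 km/h.
Difference: 78.460 − 89.206 = -10.7 km/h.

-10.7 km/h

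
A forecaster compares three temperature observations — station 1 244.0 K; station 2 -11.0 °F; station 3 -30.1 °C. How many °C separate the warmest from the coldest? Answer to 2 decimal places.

6.21 °C

station 1: 244.0 K = -29.150 °C.
station 2: -11.0 °F = -23.889 °C.
Spread: (-23.889) − (-30.100) = 6.211 °C.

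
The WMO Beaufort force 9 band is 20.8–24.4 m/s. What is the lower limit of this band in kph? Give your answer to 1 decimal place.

74.9 km/h

20.8–24.4 m/s × 3.6 = 74.9–87.8 km/h.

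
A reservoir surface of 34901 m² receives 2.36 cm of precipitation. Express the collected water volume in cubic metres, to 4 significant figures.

Depth: 2.36 cm × 10 = 23.6 mm.
1 mm over 1 m² is 1 L, so volume = 23.6 × 34901 = 823663.6 L = 823.7 m³.

823.7 cubic metres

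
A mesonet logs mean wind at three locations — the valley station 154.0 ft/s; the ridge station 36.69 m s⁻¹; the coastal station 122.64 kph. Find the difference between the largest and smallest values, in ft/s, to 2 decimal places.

the ridge station: 36.69 m/s = 120.3740 ft/s.
the coastal station: 122.64 km/h = 111.7673 ft/s.
Spread: 154.0000 − 111.7673 = 42.23 ft/s.

42.23 ft/s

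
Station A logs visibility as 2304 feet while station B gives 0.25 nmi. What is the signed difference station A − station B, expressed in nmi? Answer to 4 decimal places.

0.1292 nmi

station A: 2304 ft = 0.379190 nmi.
Difference: 0.379190 − 0.250000 = 0.1292 nmi.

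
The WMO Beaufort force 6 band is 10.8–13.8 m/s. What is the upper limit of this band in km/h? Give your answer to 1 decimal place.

10.8–13.8 m/s × 3.6 = 38.9–49.7 km/h.

49.7 km/h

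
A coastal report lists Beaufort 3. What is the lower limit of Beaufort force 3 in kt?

Beaufort 3 (gentle breeze) spans 7–10 knots.

7 kt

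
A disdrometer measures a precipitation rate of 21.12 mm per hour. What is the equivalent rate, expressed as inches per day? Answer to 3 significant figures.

20.0 in/day

21.12 mm/hour × 0.0393701 in/mm × 24 hour/day = 20.0 in/day.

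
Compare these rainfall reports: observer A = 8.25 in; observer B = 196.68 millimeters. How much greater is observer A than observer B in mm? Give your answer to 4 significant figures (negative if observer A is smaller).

12.87 mm

observer A: 8.25 in = 209.5500 mm.
Difference: 209.5500 − 196.6800 = 12.87 mm.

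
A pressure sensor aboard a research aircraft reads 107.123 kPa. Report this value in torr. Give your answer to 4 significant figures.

1 kPa = 7.50062 mmHg, so 107.123 × 7.50062 = 803.5 mmHg.

803.5 mmHg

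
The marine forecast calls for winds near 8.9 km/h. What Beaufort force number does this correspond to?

Beaufort force 2

8.9 km/h = 2.5 m/s, which is Beaufort 2 (light breeze, 1.6–3.3 m/s).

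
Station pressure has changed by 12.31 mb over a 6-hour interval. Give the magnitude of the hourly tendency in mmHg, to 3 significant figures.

12.31 mb / 6 h × 0.750062 mmHg/mb = 1.54 mmHg/h.

1.54 mmHg per hour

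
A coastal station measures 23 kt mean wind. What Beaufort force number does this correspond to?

23 kt lies in the Beaufort 6 band (strong breeze, 22–27 kt).

Beaufort force 6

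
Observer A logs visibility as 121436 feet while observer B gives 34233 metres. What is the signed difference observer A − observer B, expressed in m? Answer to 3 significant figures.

observer A: 121436 ft = 37013.69 m.
Difference: 37013.69 − 34233.00 = 2780 m.

2780 m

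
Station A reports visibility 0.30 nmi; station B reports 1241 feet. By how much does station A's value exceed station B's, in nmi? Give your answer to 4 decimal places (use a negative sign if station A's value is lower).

0.0958 nmi

station B: 1241 ft = 0.204242 nmi.
Difference: 0.300000 − 0.204242 = 0.0958 nmi.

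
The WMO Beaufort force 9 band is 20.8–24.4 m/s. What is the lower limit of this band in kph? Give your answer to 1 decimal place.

20.8–24.4 m/s × 3.6 = 74.9–87.8 km/h.

74.9 km/h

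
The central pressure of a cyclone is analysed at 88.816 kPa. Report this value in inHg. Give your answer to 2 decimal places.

1 kPa = 0.2953 inHg, so 88.816 × 0.2953 = 26.23 inHg.

26.23 inHg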